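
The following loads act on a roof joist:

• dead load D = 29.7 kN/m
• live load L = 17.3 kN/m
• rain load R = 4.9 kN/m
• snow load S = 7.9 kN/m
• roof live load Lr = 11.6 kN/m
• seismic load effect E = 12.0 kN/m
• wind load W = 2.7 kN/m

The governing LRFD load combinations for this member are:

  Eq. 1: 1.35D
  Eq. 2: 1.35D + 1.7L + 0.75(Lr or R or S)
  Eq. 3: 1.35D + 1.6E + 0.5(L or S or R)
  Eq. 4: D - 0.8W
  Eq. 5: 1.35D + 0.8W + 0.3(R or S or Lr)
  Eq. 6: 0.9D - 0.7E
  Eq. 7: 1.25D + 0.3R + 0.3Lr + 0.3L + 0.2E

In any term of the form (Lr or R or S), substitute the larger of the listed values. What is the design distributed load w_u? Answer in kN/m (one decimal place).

(Lr or R or S) → Lr = 11.6 kN/m; (L or S or R) → L = 17.3 kN/m; (R or S or Lr) → Lr = 11.6 kN/m.
Eq. 1: 1.35(29.7) = 40.1
Eq. 2: 1.35(29.7) + 1.7(17.3) + 0.75(11.6) = 78.2
Eq. 3: 1.35(29.7) + 1.6(12.0) + 0.5(17.3) = 67.9
Eq. 4: 1.0(29.7) - 0.8(2.7) = 27.5
Eq. 5: 1.35(29.7) + 0.8(2.7) + 0.3(11.6) = 45.7
Eq. 6: 0.9(29.7) - 0.7(12.0) = 18.3
Eq. 7: 1.25(29.7) + 0.3(4.9) + 0.3(11.6) + 0.3(17.3) + 0.2(12.0) = 49.7
Combination 2 governs: w_u = 78.2 kN/m.

78.2 kN/m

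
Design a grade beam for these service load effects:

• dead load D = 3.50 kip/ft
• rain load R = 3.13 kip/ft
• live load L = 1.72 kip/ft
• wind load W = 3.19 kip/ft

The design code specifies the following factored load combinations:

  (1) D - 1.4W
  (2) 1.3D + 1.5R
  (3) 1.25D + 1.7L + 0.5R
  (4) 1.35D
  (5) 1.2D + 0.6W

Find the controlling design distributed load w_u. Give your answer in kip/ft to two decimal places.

9.25 kip/ft

(1) 1.0(3.50) - 1.4(3.19) = 3.50 - 4.47 = -0.97
(2) 1.3(3.50) + 1.5(3.13) = 4.55 + 4.70 = 9.25
(3) 1.25(3.50) + 1.7(1.72) + 0.5(3.13) = 8.86
(4) 1.35(3.50) = 4.73
(5) 1.2(3.50) + 0.6(3.19) = 4.20 + 1.91 = 6.11
The controlling combination is 2, giving 9.25 kip/ft.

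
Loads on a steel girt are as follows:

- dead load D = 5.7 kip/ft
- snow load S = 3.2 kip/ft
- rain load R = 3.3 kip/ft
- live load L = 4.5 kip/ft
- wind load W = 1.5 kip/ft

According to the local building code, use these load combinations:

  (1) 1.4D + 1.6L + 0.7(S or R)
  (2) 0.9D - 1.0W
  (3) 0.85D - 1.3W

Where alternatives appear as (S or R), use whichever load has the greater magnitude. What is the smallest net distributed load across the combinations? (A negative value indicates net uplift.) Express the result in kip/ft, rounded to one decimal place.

(S or R) → R = 3.3 kip/ft.
(1) 1.4(5.7) + 1.6(4.5) + 0.7(3.3) = 8.0 + 7.2 + 2.3 = 17.5
(2) 0.9(5.7) - 1.0(1.5) = 5.1 - 1.5 = 3.6
(3) 0.85(5.7) - 1.3(1.5) = 2.9
Combination 3 gives the minimum: 2.9 kip/ft.

2.9 kip/ft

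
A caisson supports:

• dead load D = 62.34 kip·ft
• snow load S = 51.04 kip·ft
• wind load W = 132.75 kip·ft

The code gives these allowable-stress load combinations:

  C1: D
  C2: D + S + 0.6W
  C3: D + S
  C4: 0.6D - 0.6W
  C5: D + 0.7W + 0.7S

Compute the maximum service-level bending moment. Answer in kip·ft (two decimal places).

C1: 1.0(62.34) = 62.34
C2: 1.0(62.34) + 1.0(51.04) + 0.6(132.75) = 62.34 + 51.04 + 79.65 = 193.03
C3: 1.0(62.34) + 1.0(51.04) = 62.34 + 51.04 = 113.38
C4: 0.6(62.34) - 0.6(132.75) = 37.40 - 79.65 = -42.25
C5: 1.0(62.34) + 0.7(132.75) + 0.7(51.04) = 190.99
Maximum is from combination 2.

193.03 kip·ft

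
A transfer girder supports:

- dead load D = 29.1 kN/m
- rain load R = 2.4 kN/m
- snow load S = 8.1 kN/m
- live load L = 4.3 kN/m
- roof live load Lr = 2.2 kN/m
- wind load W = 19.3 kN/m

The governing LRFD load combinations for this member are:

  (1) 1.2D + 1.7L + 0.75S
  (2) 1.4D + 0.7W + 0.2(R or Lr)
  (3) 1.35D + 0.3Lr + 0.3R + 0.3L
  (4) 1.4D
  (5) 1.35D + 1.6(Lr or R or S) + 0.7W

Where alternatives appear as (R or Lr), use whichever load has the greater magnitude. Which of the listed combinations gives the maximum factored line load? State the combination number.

Combination 5

(R or Lr) → R = 2.4 kN/m; (Lr or R or S) → S = 8.1 kN/m.
(1) 1.2(29.1) + 1.7(4.3) + 0.75(8.1) = 34.9 + 7.3 + 6.1 = 48.3
(2) 1.4(29.1) + 0.7(19.3) + 0.2(2.4) = 40.7 + 13.5 + 0.5 = 54.7
(3) 1.35(29.1) + 0.3(2.2) + 0.3(2.4) + 0.3(4.3) = 39.3 + 0.7 + 0.7 + 1.3 = 42.0
(4) 1.4(29.1) = 40.7
(5) 1.35(29.1) + 1.6(8.1) + 0.7(19.3) = 39.3 + 13.0 + 13.5 = 65.8
The largest value is 65.8 kN/m from combination 5.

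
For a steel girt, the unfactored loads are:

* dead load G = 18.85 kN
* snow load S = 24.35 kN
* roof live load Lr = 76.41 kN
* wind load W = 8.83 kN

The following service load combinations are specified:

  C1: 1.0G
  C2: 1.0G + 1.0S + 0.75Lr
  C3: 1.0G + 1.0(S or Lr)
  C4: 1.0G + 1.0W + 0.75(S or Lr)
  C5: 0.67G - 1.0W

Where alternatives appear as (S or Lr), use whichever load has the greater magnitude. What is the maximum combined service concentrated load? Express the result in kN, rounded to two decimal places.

100.51 kN

(S or Lr) → Lr = 76.41 kN.
C1: 1.0(18.85) = 18.85
C2: 1.0(18.85) + 1.0(24.35) + 0.75(76.41) = 18.85 + 24.35 + 57.31 = 100.51
C3: 1.0(18.85) + 1.0(76.41) = 18.85 + 76.41 = 95.26
C4: 1.0(18.85) + 1.0(8.83) + 0.75(76.41) = 18.85 + 8.83 + 57.31 = 84.99
C5: 0.67(18.85) - 1.0(8.83) = 12.63 - 8.83 = 3.80
Combination 2 governs: P = 100.51 kN.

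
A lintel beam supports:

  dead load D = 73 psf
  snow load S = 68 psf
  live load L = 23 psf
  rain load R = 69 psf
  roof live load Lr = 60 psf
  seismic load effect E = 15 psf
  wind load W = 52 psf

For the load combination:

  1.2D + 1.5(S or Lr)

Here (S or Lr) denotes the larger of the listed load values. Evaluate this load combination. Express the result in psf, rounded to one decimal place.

(S or Lr) → S = 68 psf.
1.2(73) + 1.5(68) = 189.6
q_u = 189.6 psf.

189.6 psf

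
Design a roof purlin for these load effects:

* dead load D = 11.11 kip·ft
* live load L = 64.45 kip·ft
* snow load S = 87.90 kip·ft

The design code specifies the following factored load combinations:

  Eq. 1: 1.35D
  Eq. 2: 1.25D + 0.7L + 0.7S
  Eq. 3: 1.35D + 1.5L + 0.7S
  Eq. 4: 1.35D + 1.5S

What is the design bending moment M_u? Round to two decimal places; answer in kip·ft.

173.20 kip·ft

Eq. 1: 1.35(11.11) = 15.00
Eq. 2: 1.25(11.11) + 0.7(64.45) + 0.7(87.90) = 120.53
Eq. 3: 1.35(11.11) + 1.5(64.45) + 0.7(87.90) = 173.20
Eq. 4: 1.35(11.11) + 1.5(87.90) = 15.00 + 131.85 = 146.85
The controlling combination is 3, giving 173.20 kip·ft.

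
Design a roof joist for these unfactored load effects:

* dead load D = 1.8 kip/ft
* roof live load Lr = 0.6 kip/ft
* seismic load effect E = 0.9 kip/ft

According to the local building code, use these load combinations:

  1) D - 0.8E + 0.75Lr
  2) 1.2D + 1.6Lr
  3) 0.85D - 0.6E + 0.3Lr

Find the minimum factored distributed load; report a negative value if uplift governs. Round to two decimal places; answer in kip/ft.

1.17 kip/ft

1) 1.0(1.8) - 0.8(0.9) + 0.75(0.6) = 1.80 - 0.72 + 0.45 = 1.53
2) 1.2(1.8) + 1.6(0.6) = 2.16 + 0.96 = 3.12
3) 0.85(1.8) - 0.6(0.9) + 0.3(0.6) = 1.53 - 0.54 + 0.18 = 1.17
Combination 3 gives the minimum: 1.17 kip/ft.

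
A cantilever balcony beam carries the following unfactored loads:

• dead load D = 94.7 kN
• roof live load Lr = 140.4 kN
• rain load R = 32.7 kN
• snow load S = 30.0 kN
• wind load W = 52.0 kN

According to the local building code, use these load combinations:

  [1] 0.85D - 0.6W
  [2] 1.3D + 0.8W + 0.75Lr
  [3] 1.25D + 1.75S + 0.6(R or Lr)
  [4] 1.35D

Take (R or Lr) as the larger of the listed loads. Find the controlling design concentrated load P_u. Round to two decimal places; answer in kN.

(R or Lr) → Lr = 140.4 kN.
[1] 0.85(94.7) - 0.6(52.0) = 80.50 - 31.20 = 49.30
[2] 1.3(94.7) + 0.8(52.0) + 0.75(140.4) = 123.11 + 41.60 + 105.30 = 270.01
[3] 1.25(94.7) + 1.75(30.0) + 0.6(140.4) = 118.38 + 52.50 + 84.24 = 255.12
[4] 1.35(94.7) = 127.85
Maximum is from combination 2.

270.01 kN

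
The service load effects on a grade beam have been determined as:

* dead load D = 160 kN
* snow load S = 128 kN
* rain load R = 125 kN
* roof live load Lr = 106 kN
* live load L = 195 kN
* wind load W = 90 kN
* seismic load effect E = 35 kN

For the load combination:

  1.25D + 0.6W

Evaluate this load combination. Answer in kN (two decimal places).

1.25(160) + 0.6(90) = 200.00 + 54.00 = 254.00
P_u = 254.00 kN.

254.00 kN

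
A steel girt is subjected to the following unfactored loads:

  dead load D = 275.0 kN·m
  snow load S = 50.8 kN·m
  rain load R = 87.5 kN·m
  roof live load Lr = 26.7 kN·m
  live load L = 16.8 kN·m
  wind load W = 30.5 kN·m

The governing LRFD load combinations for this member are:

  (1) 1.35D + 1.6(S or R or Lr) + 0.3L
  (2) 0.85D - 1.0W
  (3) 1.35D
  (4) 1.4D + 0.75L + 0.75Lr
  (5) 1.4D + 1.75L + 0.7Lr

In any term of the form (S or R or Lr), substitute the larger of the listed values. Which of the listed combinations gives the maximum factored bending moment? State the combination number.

(S or R or Lr) → R = 87.5 kN·m.
(1) 1.35(275.0) + 1.6(87.5) + 0.3(16.8) = 371.3 + 140.0 + 5.0 = 516.3
(2) 0.85(275.0) - 1.0(30.5) = 233.8 - 30.5 = 203.3
(3) 1.35(275.0) = 371.3
(4) 1.4(275.0) + 0.75(16.8) + 0.75(26.7) = 385.0 + 12.6 + 20.0 = 417.6
(5) 1.4(275.0) + 1.75(16.8) + 0.7(26.7) = 385.0 + 29.4 + 18.7 = 433.1
The largest value is 516.3 kN·m from combination 1.

Combination 1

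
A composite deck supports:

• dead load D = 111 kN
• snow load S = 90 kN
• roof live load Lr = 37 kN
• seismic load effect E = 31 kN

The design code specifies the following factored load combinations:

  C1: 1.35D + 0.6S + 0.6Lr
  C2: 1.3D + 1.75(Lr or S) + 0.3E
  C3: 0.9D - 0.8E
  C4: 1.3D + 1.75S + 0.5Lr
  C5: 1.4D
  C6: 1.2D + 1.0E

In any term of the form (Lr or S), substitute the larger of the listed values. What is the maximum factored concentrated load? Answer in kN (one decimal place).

320.3 kN

(Lr or S) → S = 90 kN.
C1: 1.35(111) + 0.6(90) + 0.6(37) = 149.9 + 54.0 + 22.2 = 226.1
C2: 1.3(111) + 1.75(90) + 0.3(31) = 144.3 + 157.5 + 9.3 = 311.1
C3: 0.9(111) - 0.8(31) = 99.9 - 24.8 = 75.1
C4: 1.3(111) + 1.75(90) + 0.5(37) = 144.3 + 157.5 + 18.5 = 320.3
C5: 1.4(111) = 155.4
C6: 1.2(111) + 1.0(31) = 133.2 + 31.0 = 164.2
The controlling combination is 4, giving 320.3 kN.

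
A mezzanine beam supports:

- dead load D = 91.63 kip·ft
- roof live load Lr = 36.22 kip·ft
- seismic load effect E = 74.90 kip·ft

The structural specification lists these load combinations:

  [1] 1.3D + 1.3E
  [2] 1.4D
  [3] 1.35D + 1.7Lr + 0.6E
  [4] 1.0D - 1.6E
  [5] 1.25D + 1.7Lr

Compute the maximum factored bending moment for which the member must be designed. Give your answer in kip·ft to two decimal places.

[1] 1.3(91.63) + 1.3(74.90) = 216.49
[2] 1.4(91.63) = 128.28
[3] 1.35(91.63) + 1.7(36.22) + 0.6(74.90) = 230.21
[4] 1.0(91.63) - 1.6(74.90) = -28.21
[5] 1.25(91.63) + 1.7(36.22) = 176.11
The controlling combination is 3, giving 230.21 kip·ft.

230.21 kip·ft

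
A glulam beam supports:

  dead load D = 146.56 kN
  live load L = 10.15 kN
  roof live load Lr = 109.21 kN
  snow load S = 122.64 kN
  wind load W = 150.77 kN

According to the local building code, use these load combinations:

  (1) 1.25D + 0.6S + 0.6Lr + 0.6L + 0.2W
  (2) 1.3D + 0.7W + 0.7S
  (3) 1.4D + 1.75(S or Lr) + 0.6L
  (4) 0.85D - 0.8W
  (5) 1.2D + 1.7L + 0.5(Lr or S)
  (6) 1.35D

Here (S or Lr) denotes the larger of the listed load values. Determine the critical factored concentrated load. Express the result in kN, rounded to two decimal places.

(S or Lr) → S = 122.64 kN; (Lr or S) → S = 122.64 kN.
(1) 1.25(146.56) + 0.6(122.64) + 0.6(109.21) + 0.6(10.15) + 0.2(150.77) = 183.20 + 73.58 + 65.53 + 6.09 + 30.15 = 358.55
(2) 1.3(146.56) + 0.7(150.77) + 0.7(122.64) = 190.53 + 105.54 + 85.85 = 381.92
(3) 1.4(146.56) + 1.75(122.64) + 0.6(10.15) = 205.18 + 214.62 + 6.09 = 425.89
(4) 0.85(146.56) - 0.8(150.77) = 124.58 - 120.62 = 3.96
(5) 1.2(146.56) + 1.7(10.15) + 0.5(122.64) = 175.87 + 17.26 + 61.32 = 254.45
(6) 1.35(146.56) = 197.86
The controlling combination is 3, giving 425.89 kN.

425.89 kN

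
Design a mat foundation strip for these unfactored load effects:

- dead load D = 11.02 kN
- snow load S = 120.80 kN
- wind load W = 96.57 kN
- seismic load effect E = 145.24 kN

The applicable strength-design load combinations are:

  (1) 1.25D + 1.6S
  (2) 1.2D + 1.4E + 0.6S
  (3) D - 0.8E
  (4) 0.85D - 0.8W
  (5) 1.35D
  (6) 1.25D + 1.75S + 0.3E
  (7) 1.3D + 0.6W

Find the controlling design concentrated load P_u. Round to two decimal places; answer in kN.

(1) 1.25(11.02) + 1.6(120.80) = 13.78 + 193.28 = 207.06
(2) 1.2(11.02) + 1.4(145.24) + 0.6(120.80) = 13.22 + 203.34 + 72.48 = 289.04
(3) 1.0(11.02) - 0.8(145.24) = 11.02 - 116.19 = -105.17
(4) 0.85(11.02) - 0.8(96.57) = 9.37 - 77.26 = -67.89
(5) 1.35(11.02) = 14.88
(6) 1.25(11.02) + 1.75(120.80) + 0.3(145.24) = 13.78 + 211.40 + 43.57 = 268.75
(7) 1.3(11.02) + 0.6(96.57) = 14.33 + 57.94 = 72.27
The controlling combination is 2, giving 289.04 kN.

289.04 kN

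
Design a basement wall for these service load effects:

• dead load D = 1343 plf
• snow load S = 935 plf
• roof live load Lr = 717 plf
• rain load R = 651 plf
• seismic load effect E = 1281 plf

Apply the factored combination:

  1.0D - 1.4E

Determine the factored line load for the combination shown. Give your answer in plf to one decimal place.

1.0(1343) - 1.4(1281) = 1343.0 - 1793.4 = -450.4
w_u = -450.4 plf.

-450.4 plf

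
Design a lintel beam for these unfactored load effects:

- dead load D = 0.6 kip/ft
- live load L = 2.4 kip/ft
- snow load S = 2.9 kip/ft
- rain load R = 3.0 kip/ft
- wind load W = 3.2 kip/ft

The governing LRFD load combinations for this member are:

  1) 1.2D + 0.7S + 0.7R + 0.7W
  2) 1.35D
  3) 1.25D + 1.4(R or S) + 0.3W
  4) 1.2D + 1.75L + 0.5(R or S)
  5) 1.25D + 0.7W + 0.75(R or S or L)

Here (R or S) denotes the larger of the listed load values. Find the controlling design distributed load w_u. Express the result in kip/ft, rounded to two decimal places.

(R or S) → R = 3.0 kip/ft; (R or S or L) → R = 3.0 kip/ft.
1) 1.2(0.6) + 0.7(2.9) + 0.7(3.0) + 0.7(3.2) = 0.72 + 2.03 + 2.10 + 2.24 = 7.09
2) 1.35(0.6) = 0.81
3) 1.25(0.6) + 1.4(3.0) + 0.3(3.2) = 0.75 + 4.20 + 0.96 = 5.91
4) 1.2(0.6) + 1.75(2.4) + 0.5(3.0) = 0.72 + 4.20 + 1.50 = 6.42
5) 1.25(0.6) + 0.7(3.2) + 0.75(3.0) = 0.75 + 2.24 + 2.25 = 5.24
Maximum is from combination 1.

7.09 kip/ft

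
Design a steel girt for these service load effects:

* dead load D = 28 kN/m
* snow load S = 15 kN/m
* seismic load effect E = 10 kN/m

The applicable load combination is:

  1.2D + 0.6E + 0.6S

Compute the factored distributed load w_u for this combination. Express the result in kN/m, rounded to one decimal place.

1.2(28) + 0.6(10) + 0.6(15) = 33.6 + 6.0 + 9.0 = 48.6
w_u = 48.6 kN/m.

48.6 kN/m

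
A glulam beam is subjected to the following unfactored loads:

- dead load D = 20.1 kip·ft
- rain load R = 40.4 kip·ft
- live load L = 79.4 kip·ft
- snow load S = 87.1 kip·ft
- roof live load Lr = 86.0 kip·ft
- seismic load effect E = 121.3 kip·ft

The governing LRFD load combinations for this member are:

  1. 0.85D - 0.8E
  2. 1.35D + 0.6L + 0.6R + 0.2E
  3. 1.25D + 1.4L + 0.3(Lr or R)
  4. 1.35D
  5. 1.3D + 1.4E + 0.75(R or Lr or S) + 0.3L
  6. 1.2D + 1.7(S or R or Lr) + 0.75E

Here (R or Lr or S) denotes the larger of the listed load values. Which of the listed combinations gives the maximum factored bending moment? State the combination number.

Combination 5

(Lr or R) → Lr = 86.0 kip·ft; (R or Lr or S) → S = 87.1 kip·ft; (S or R or Lr) → S = 87.1 kip·ft.
1. 0.85(20.1) - 0.8(121.3) = -80.0
2. 1.35(20.1) + 0.6(79.4) + 0.6(40.4) + 0.2(121.3) = 123.3
3. 1.25(20.1) + 1.4(79.4) + 0.3(86.0) = 25.1 + 111.2 + 25.8 = 162.1
4. 1.35(20.1) = 27.1
5. 1.3(20.1) + 1.4(121.3) + 0.75(87.1) + 0.3(79.4) = 285.1
6. 1.2(20.1) + 1.7(87.1) + 0.75(121.3) = 24.1 + 148.1 + 91.0 = 263.2
The largest value is 285.1 kip·ft from combination 5.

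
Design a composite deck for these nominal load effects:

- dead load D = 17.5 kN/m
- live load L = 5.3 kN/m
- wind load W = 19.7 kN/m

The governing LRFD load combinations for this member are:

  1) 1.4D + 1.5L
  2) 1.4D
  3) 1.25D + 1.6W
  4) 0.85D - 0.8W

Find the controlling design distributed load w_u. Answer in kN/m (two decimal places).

1) 1.4(17.5) + 1.5(5.3) = 24.50 + 7.95 = 32.45
2) 1.4(17.5) = 24.50
3) 1.25(17.5) + 1.6(19.7) = 21.88 + 31.52 = 53.40
4) 0.85(17.5) - 0.8(19.7) = -0.89
Combination 3 governs: w_u = 53.40 kN/m.

53.40 kN/m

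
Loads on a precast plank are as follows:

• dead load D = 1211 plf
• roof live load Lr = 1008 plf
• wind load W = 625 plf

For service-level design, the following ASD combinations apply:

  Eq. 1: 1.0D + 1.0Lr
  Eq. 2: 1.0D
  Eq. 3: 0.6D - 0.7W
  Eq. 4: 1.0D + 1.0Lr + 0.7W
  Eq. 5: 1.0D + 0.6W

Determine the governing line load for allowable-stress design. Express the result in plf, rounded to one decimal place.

Eq. 1: 1.0(1211) + 1.0(1008) = 2219.0
Eq. 2: 1.0(1211) = 1211.0
Eq. 3: 0.6(1211) - 0.7(625) = 289.1
Eq. 4: 1.0(1211) + 1.0(1008) + 0.7(625) = 2656.5
Eq. 5: 1.0(1211) + 0.6(625) = 1586.0
Combination 4 governs: w = 2656.5 plf.

2656.5 plf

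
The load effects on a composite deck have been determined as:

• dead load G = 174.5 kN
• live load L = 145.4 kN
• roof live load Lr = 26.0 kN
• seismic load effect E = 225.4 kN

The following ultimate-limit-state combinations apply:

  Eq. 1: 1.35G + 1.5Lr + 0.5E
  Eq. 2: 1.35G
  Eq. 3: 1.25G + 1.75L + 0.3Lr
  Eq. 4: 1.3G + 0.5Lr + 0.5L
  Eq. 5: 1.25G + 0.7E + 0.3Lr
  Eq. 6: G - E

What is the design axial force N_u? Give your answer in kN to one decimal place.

Eq. 1: 1.35(174.5) + 1.5(26.0) + 0.5(225.4) = 235.6 + 39.0 + 112.7 = 387.3
Eq. 2: 1.35(174.5) = 235.6
Eq. 3: 1.25(174.5) + 1.75(145.4) + 0.3(26.0) = 218.1 + 254.5 + 7.8 = 480.4
Eq. 4: 1.3(174.5) + 0.5(26.0) + 0.5(145.4) = 226.9 + 13.0 + 72.7 = 312.6
Eq. 5: 1.25(174.5) + 0.7(225.4) + 0.3(26.0) = 218.1 + 157.8 + 7.8 = 383.7
Eq. 6: 1.0(174.5) - 1.0(225.4) = 174.5 - 225.4 = -50.9
Maximum is from combination 3.

480.4 kN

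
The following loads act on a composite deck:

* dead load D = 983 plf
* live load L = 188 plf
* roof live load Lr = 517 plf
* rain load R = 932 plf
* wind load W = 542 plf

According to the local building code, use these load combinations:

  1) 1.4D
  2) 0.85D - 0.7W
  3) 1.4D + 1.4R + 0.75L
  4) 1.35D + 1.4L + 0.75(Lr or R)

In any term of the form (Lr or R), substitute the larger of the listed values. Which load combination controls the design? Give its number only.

Combination 3

(Lr or R) → R = 932 plf.
1) 1.4(983) = 1376.2
2) 0.85(983) - 0.7(542) = 835.6 - 379.4 = 456.2
3) 1.4(983) + 1.4(932) + 0.75(188) = 1376.2 + 1304.8 + 141.0 = 2822.0
4) 1.35(983) + 1.4(188) + 0.75(932) = 1327.1 + 263.2 + 699.0 = 2289.3
The largest value is 2822.0 plf from combination 3.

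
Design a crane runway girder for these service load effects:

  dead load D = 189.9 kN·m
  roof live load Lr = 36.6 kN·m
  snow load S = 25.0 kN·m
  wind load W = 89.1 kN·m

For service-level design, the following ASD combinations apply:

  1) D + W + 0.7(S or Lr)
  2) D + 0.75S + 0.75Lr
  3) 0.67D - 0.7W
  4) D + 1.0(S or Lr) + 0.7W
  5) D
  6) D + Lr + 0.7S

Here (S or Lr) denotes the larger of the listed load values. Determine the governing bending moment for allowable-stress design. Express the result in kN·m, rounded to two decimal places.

(S or Lr) → Lr = 36.6 kN·m.
1) 1.0(189.9) + 1.0(89.1) + 0.7(36.6) = 189.90 + 89.10 + 25.62 = 304.62
2) 1.0(189.9) + 0.75(25.0) + 0.75(36.6) = 189.90 + 18.75 + 27.45 = 236.10
3) 0.67(189.9) - 0.7(89.1) = 127.23 - 62.37 = 64.86
4) 1.0(189.9) + 1.0(36.6) + 0.7(89.1) = 189.90 + 36.60 + 62.37 = 288.87
5) 1.0(189.9) = 189.90
6) 1.0(189.9) + 1.0(36.6) + 0.7(25.0) = 189.90 + 36.60 + 17.50 = 244.00
Combination 1 governs: M = 304.62 kN·m.

304.62 kN·m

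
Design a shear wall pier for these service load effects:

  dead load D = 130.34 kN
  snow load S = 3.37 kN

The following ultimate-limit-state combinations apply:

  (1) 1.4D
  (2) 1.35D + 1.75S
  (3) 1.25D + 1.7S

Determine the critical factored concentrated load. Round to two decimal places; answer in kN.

182.48 kN

(1) 1.4(130.34) = 182.48
(2) 1.35(130.34) + 1.75(3.37) = 175.96 + 5.90 = 181.86
(3) 1.25(130.34) + 1.7(3.37) = 168.65
The controlling combination is 1, giving 182.48 kN.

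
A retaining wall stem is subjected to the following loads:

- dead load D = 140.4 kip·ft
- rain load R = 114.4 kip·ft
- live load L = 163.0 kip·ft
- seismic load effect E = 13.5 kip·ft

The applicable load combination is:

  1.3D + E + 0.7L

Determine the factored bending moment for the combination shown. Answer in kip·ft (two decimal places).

1.3(140.4) + 1.0(13.5) + 0.7(163.0) = 310.12
M_u = 310.12 kip·ft.

310.12 kip·ft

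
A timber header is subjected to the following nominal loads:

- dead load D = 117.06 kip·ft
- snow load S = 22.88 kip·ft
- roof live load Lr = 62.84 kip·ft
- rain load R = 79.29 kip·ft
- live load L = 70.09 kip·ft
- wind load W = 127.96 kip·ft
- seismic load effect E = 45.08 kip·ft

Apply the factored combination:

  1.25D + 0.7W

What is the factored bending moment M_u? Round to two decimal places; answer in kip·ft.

235.90 kip·ft

1.25(117.06) + 0.7(127.96) = 146.33 + 89.57 = 235.90
M_u = 235.90 kip·ft.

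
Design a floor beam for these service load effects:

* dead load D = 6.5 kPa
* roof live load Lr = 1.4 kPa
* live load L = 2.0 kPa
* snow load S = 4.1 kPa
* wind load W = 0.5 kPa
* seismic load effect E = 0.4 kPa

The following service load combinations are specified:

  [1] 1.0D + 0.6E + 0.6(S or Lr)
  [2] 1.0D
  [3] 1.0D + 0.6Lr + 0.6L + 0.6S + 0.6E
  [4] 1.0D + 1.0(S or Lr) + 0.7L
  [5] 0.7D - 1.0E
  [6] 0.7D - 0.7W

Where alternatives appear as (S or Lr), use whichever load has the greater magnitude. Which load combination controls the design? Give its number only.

Combination 4

(S or Lr) → S = 4.1 kPa.
[1] 1.0(6.5) + 0.6(0.4) + 0.6(4.1) = 9.2
[2] 1.0(6.5) = 6.5
[3] 1.0(6.5) + 0.6(1.4) + 0.6(2.0) + 0.6(4.1) + 0.6(0.4) = 11.2
[4] 1.0(6.5) + 1.0(4.1) + 0.7(2.0) = 12.0
[5] 0.7(6.5) - 1.0(0.4) = 4.2
[6] 0.7(6.5) - 0.7(0.5) = 4.2
The largest value is 12.0 kPa from combination 4.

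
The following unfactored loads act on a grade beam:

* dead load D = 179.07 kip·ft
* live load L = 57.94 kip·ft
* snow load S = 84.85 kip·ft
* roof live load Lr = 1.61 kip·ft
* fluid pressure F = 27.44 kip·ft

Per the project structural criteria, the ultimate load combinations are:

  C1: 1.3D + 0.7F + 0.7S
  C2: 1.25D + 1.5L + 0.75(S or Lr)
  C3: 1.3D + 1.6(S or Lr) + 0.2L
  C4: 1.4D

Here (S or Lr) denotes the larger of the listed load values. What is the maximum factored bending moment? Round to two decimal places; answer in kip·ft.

(S or Lr) → S = 84.85 kip·ft.
C1: 1.3(179.07) + 0.7(27.44) + 0.7(84.85) = 311.39
C2: 1.25(179.07) + 1.5(57.94) + 0.75(84.85) = 223.84 + 86.91 + 63.64 = 374.39
C3: 1.3(179.07) + 1.6(84.85) + 0.2(57.94) = 232.79 + 135.76 + 11.59 = 380.14
C4: 1.4(179.07) = 250.70
Maximum is from combination 3.

380.14 kip·ft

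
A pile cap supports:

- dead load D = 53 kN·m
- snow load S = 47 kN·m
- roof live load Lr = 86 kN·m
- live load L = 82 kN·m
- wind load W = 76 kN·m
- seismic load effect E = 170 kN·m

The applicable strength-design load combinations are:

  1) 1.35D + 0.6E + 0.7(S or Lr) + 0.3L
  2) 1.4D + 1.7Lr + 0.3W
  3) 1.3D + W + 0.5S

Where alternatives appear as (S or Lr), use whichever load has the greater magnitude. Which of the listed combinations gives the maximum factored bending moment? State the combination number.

Combination 1

(S or Lr) → Lr = 86 kN·m.
1) 1.35(53) + 0.6(170) + 0.7(86) + 0.3(82) = 71.6 + 102.0 + 60.2 + 24.6 = 258.4
2) 1.4(53) + 1.7(86) + 0.3(76) = 74.2 + 146.2 + 22.8 = 243.2
3) 1.3(53) + 1.0(76) + 0.5(47) = 68.9 + 76.0 + 23.5 = 168.4
The largest value is 258.4 kN·m from combination 1.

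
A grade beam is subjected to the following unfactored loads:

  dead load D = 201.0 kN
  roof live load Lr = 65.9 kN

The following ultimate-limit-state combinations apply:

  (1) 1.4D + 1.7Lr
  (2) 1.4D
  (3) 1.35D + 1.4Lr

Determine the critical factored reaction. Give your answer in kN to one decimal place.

393.4 kN

(1) 1.4(201.0) + 1.7(65.9) = 281.4 + 112.0 = 393.4
(2) 1.4(201.0) = 281.4
(3) 1.35(201.0) + 1.4(65.9) = 363.6
Combination 1 governs: V_u = 393.4 kN.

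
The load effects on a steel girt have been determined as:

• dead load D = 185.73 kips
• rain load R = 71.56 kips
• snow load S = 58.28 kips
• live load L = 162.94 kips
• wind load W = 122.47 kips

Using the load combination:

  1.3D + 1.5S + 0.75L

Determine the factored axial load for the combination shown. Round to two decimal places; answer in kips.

1.3(185.73) + 1.5(58.28) + 0.75(162.94) = 451.07
P_u = 451.07 kips.

451.07 kips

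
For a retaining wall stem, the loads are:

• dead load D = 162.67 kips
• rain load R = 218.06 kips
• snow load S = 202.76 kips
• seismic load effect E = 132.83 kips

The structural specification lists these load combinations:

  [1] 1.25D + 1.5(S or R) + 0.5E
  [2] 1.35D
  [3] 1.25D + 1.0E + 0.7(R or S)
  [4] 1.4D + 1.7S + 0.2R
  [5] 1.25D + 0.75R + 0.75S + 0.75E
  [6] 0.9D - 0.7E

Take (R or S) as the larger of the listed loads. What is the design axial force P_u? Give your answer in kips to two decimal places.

618.58 kips

(S or R) → R = 218.06 kips; (R or S) → R = 218.06 kips.
[1] 1.25(162.67) + 1.5(218.06) + 0.5(132.83) = 596.84
[2] 1.35(162.67) = 219.60
[3] 1.25(162.67) + 1.0(132.83) + 0.7(218.06) = 203.34 + 132.83 + 152.64 = 488.81
[4] 1.4(162.67) + 1.7(202.76) + 0.2(218.06) = 227.74 + 344.69 + 43.61 = 616.04
[5] 1.25(162.67) + 0.75(218.06) + 0.75(202.76) + 0.75(132.83) = 203.34 + 163.55 + 152.07 + 99.62 = 618.58
[6] 0.9(162.67) - 0.7(132.83) = 146.40 - 92.98 = 53.42
The controlling combination is 5, giving 618.58 kips.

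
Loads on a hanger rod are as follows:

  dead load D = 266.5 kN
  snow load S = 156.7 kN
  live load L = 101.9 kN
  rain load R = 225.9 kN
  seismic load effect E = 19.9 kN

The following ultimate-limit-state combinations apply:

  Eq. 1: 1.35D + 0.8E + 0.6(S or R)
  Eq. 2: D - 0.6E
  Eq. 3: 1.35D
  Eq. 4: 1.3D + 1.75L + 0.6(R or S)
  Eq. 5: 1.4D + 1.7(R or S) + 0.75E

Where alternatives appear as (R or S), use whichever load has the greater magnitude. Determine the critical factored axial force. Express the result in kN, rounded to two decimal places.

(S or R) → R = 225.9 kN; (R or S) → R = 225.9 kN.
Eq. 1: 1.35(266.5) + 0.8(19.9) + 0.6(225.9) = 511.24
Eq. 2: 1.0(266.5) - 0.6(19.9) = 254.56
Eq. 3: 1.35(266.5) = 359.78
Eq. 4: 1.3(266.5) + 1.75(101.9) + 0.6(225.9) = 660.32
Eq. 5: 1.4(266.5) + 1.7(225.9) + 0.75(19.9) = 772.06
Maximum is from combination 5.

772.06 kN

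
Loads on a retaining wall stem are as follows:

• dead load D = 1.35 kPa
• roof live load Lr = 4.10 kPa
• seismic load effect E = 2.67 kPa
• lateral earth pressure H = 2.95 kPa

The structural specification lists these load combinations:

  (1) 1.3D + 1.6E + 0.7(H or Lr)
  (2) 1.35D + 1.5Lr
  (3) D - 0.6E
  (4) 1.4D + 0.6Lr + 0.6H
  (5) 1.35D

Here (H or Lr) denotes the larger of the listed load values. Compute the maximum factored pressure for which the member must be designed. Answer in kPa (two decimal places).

8.90 kPa

(H or Lr) → Lr = 4.10 kPa.
(1) 1.3(1.35) + 1.6(2.67) + 0.7(4.10) = 8.90
(2) 1.35(1.35) + 1.5(4.10) = 7.97
(3) 1.0(1.35) - 0.6(2.67) = -0.25
(4) 1.4(1.35) + 0.6(4.10) + 0.6(2.95) = 6.12
(5) 1.35(1.35) = 1.82
Maximum is from combination 1.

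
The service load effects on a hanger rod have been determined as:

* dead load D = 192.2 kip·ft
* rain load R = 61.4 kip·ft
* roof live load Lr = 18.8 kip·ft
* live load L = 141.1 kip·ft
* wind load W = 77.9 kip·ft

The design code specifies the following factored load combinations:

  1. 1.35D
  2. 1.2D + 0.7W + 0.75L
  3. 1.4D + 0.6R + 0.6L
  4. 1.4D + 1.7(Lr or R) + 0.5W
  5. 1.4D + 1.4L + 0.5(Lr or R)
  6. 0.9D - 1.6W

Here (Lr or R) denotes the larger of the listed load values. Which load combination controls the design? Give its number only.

Combination 5

(Lr or R) → R = 61.4 kip·ft.
1. 1.35(192.2) = 259.47
2. 1.2(192.2) + 0.7(77.9) + 0.75(141.1) = 230.64 + 54.53 + 105.83 = 391.00
3. 1.4(192.2) + 0.6(61.4) + 0.6(141.1) = 269.08 + 36.84 + 84.66 = 390.58
4. 1.4(192.2) + 1.7(61.4) + 0.5(77.9) = 269.08 + 104.38 + 38.95 = 412.41
5. 1.4(192.2) + 1.4(141.1) + 0.5(61.4) = 269.08 + 197.54 + 30.70 = 497.32
6. 0.9(192.2) - 1.6(77.9) = 172.98 - 124.64 = 48.34
The largest value is 497.32 kip·ft from combination 5.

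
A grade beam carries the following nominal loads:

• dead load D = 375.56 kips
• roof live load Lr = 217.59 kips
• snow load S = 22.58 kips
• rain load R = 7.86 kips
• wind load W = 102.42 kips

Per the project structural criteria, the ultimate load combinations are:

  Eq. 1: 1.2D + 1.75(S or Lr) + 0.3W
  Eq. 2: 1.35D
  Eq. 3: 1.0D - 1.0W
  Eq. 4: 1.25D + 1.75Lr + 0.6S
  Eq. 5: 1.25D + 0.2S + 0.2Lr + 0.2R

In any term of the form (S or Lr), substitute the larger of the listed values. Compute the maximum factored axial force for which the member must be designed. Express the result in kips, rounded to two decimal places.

(S or Lr) → Lr = 217.59 kips.
Eq. 1: 1.2(375.56) + 1.75(217.59) + 0.3(102.42) = 450.67 + 380.78 + 30.73 = 862.18
Eq. 2: 1.35(375.56) = 507.01
Eq. 3: 1.0(375.56) - 1.0(102.42) = 375.56 - 102.42 = 273.14
Eq. 4: 1.25(375.56) + 1.75(217.59) + 0.6(22.58) = 469.45 + 380.78 + 13.55 = 863.78
Eq. 5: 1.25(375.56) + 0.2(22.58) + 0.2(217.59) + 0.2(7.86) = 469.45 + 4.52 + 43.52 + 1.57 = 519.06
The controlling combination is 4, giving 863.78 kips.

863.78 kips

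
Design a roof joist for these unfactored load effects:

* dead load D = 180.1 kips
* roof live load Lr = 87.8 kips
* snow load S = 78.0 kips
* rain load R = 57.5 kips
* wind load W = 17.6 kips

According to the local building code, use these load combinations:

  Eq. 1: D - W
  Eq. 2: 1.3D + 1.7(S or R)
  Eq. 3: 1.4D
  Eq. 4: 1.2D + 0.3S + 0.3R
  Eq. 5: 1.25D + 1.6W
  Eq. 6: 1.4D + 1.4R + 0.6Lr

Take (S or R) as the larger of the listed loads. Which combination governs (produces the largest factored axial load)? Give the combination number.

(S or R) → S = 78.0 kips.
Eq. 1: 1.0(180.1) - 1.0(17.6) = 180.10 - 17.60 = 162.50
Eq. 2: 1.3(180.1) + 1.7(78.0) = 234.13 + 132.60 = 366.73
Eq. 3: 1.4(180.1) = 252.14
Eq. 4: 1.2(180.1) + 0.3(78.0) + 0.3(57.5) = 216.12 + 23.40 + 17.25 = 256.77
Eq. 5: 1.25(180.1) + 1.6(17.6) = 225.13 + 28.16 = 253.29
Eq. 6: 1.4(180.1) + 1.4(57.5) + 0.6(87.8) = 252.14 + 80.50 + 52.68 = 385.32
The largest value is 385.32 kips from combination 6.

Combination 6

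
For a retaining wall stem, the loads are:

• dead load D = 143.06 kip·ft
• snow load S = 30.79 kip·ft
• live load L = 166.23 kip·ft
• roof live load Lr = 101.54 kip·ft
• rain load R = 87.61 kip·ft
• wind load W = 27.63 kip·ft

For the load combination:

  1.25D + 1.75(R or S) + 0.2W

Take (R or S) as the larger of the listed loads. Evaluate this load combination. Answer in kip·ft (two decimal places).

(R or S) → R = 87.61 kip·ft.
1.25(143.06) + 1.75(87.61) + 0.2(27.63) = 337.67
M_u = 337.67 kip·ft.

337.67 kip·ft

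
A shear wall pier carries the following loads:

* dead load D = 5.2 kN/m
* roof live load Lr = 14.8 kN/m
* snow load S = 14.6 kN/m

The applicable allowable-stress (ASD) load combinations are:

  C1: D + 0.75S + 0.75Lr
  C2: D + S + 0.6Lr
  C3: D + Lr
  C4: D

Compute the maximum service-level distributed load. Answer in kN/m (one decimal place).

C1: 1.0(5.2) + 0.75(14.6) + 0.75(14.8) = 5.2 + 11.0 + 11.1 = 27.3
C2: 1.0(5.2) + 1.0(14.6) + 0.6(14.8) = 5.2 + 14.6 + 8.9 = 28.7
C3: 1.0(5.2) + 1.0(14.8) = 5.2 + 14.8 = 20.0
C4: 1.0(5.2) = 5.2
Combination 2 governs: w = 28.7 kN/m.

28.7 kN/m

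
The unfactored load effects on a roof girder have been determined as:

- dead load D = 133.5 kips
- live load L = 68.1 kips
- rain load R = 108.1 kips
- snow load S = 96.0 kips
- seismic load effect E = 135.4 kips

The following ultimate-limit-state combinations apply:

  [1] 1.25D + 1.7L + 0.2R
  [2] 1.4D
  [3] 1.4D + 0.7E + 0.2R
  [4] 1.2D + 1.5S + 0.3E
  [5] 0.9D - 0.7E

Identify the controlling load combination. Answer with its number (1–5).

Combination 4

[1] 1.25(133.5) + 1.7(68.1) + 0.2(108.1) = 166.88 + 115.77 + 21.62 = 304.27
[2] 1.4(133.5) = 186.90
[3] 1.4(133.5) + 0.7(135.4) + 0.2(108.1) = 186.90 + 94.78 + 21.62 = 303.30
[4] 1.2(133.5) + 1.5(96.0) + 0.3(135.4) = 160.20 + 144.00 + 40.62 = 344.82
[5] 0.9(133.5) - 0.7(135.4) = 120.15 - 94.78 = 25.37
The largest value is 344.82 kips from combination 4.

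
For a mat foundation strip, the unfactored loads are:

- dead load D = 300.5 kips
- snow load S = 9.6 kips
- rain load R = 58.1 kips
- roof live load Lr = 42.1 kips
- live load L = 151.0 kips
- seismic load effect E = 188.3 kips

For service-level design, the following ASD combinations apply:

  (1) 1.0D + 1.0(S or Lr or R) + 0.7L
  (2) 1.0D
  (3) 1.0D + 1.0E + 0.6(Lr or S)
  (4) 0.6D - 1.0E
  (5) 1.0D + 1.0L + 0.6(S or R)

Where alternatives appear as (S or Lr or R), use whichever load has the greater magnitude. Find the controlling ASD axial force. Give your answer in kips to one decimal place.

(S or Lr or R) → R = 58.1 kips; (Lr or S) → Lr = 42.1 kips; (S or R) → R = 58.1 kips.
(1) 1.0(300.5) + 1.0(58.1) + 0.7(151.0) = 300.5 + 58.1 + 105.7 = 464.3
(2) 1.0(300.5) = 300.5
(3) 1.0(300.5) + 1.0(188.3) + 0.6(42.1) = 300.5 + 188.3 + 25.3 = 514.1
(4) 0.6(300.5) - 1.0(188.3) = 180.3 - 188.3 = -8.0
(5) 1.0(300.5) + 1.0(151.0) + 0.6(58.1) = 300.5 + 151.0 + 34.9 = 486.4
The controlling combination is 3, giving 514.1 kips.

514.1 kips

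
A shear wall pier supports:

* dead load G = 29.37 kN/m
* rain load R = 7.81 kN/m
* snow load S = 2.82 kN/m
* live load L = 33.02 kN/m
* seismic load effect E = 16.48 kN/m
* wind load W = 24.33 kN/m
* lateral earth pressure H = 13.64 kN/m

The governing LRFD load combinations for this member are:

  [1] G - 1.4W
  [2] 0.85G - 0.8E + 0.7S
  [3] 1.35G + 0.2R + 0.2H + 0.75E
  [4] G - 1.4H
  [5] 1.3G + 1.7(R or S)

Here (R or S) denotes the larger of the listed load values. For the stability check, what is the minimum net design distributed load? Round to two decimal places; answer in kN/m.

-4.69 kN/m

(R or S) → R = 7.81 kN/m.
[1] 1.0(29.37) - 1.4(24.33) = 29.37 - 34.06 = -4.69
[2] 0.85(29.37) - 0.8(16.48) + 0.7(2.82) = 24.96 - 13.18 + 1.97 = 13.75
[3] 1.35(29.37) + 0.2(7.81) + 0.2(13.64) + 0.75(16.48) = 39.65 + 1.56 + 2.73 + 12.36 = 56.30
[4] 1.0(29.37) - 1.4(13.64) = 29.37 - 19.10 = 10.27
[5] 1.3(29.37) + 1.7(7.81) = 38.18 + 13.28 = 51.46
Combination 1 gives the minimum: -4.69 kN/m.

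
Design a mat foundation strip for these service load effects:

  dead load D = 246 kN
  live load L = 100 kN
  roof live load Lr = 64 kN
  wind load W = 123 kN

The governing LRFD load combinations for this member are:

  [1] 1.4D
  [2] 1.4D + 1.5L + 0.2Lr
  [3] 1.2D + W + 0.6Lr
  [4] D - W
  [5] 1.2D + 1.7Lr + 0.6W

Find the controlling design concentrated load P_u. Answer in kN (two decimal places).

[1] 1.4(246) = 344.40
[2] 1.4(246) + 1.5(100) + 0.2(64) = 507.20
[3] 1.2(246) + 1.0(123) + 0.6(64) = 456.60
[4] 1.0(246) - 1.0(123) = 123.00
[5] 1.2(246) + 1.7(64) + 0.6(123) = 477.80
The controlling combination is 2, giving 507.20 kN.

507.20 kN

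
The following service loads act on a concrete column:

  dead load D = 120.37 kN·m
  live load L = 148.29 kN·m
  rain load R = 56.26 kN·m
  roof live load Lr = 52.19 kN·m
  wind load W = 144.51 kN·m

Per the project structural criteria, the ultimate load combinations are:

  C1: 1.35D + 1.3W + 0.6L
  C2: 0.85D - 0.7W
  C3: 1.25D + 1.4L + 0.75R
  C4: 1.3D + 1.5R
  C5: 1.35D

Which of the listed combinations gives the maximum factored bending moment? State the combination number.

Combination 1

C1: 1.35(120.37) + 1.3(144.51) + 0.6(148.29) = 439.34
C2: 0.85(120.37) - 0.7(144.51) = 1.16
C3: 1.25(120.37) + 1.4(148.29) + 0.75(56.26) = 400.26
C4: 1.3(120.37) + 1.5(56.26) = 240.87
C5: 1.35(120.37) = 162.50
The largest value is 439.34 kN·m from combination 1.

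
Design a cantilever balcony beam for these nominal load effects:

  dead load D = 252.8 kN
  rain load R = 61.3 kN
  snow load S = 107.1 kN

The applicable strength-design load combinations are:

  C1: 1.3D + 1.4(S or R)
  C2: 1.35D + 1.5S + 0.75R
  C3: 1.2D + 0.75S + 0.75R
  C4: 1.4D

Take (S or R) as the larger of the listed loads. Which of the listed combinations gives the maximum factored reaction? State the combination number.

Combination 2

(S or R) → S = 107.1 kN.
C1: 1.3(252.8) + 1.4(107.1) = 478.6
C2: 1.35(252.8) + 1.5(107.1) + 0.75(61.3) = 547.9
C3: 1.2(252.8) + 0.75(107.1) + 0.75(61.3) = 429.7
C4: 1.4(252.8) = 353.9
The largest value is 547.9 kN from combination 2.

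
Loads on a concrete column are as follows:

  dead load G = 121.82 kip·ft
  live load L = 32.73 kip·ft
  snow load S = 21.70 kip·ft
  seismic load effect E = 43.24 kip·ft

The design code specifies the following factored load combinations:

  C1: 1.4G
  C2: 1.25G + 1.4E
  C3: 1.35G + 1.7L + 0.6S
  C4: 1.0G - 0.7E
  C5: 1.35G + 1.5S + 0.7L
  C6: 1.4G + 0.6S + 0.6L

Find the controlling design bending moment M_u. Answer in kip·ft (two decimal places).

C1: 1.4(121.82) = 170.55
C2: 1.25(121.82) + 1.4(43.24) = 212.81
C3: 1.35(121.82) + 1.7(32.73) + 0.6(21.70) = 164.46 + 55.64 + 13.02 = 233.12
C4: 1.0(121.82) - 0.7(43.24) = 121.82 - 30.27 = 91.55
C5: 1.35(121.82) + 1.5(21.70) + 0.7(32.73) = 164.46 + 32.55 + 22.91 = 219.92
C6: 1.4(121.82) + 0.6(21.70) + 0.6(32.73) = 170.55 + 13.02 + 19.64 = 203.21
The controlling combination is 3, giving 233.12 kip·ft.

233.12 kip·ft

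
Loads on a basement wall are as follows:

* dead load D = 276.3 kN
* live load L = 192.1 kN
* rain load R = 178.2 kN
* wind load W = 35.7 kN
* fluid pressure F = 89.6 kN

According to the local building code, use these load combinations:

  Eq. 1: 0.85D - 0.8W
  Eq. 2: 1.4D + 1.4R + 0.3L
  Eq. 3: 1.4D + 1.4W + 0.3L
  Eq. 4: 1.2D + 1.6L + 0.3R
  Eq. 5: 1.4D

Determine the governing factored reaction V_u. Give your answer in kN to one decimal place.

693.9 kN

Eq. 1: 0.85(276.3) - 0.8(35.7) = 234.9 - 28.6 = 206.3
Eq. 2: 1.4(276.3) + 1.4(178.2) + 0.3(192.1) = 386.8 + 249.5 + 57.6 = 693.9
Eq. 3: 1.4(276.3) + 1.4(35.7) + 0.3(192.1) = 386.8 + 50.0 + 57.6 = 494.4
Eq. 4: 1.2(276.3) + 1.6(192.1) + 0.3(178.2) = 692.4
Eq. 5: 1.4(276.3) = 386.8
Combination 2 governs: V_u = 693.9 kN.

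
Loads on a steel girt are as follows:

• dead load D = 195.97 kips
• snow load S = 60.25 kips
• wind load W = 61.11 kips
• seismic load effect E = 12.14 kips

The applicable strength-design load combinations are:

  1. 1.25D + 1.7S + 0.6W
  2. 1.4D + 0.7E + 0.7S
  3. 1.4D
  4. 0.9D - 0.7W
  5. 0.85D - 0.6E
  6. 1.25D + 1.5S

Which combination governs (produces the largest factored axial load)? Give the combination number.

1. 1.25(195.97) + 1.7(60.25) + 0.6(61.11) = 384.05
2. 1.4(195.97) + 0.7(12.14) + 0.7(60.25) = 325.03
3. 1.4(195.97) = 274.36
4. 0.9(195.97) - 0.7(61.11) = 133.60
5. 0.85(195.97) - 0.6(12.14) = 166.57 - 7.28 = 159.29
6. 1.25(195.97) + 1.5(60.25) = 244.96 + 90.38 = 335.34
The largest value is 384.05 kips from combination 1.

Combination 1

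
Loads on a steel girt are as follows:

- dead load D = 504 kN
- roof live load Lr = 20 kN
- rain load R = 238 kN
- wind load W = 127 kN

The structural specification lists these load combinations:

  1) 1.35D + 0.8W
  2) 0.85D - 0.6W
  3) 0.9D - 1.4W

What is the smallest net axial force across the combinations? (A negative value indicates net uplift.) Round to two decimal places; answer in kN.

275.80 kN

1) 1.35(504) + 0.8(127) = 680.40 + 101.60 = 782.00
2) 0.85(504) - 0.6(127) = 428.40 - 76.20 = 352.20
3) 0.9(504) - 1.4(127) = 453.60 - 177.80 = 275.80
Combination 3 gives the minimum: 275.80 kN.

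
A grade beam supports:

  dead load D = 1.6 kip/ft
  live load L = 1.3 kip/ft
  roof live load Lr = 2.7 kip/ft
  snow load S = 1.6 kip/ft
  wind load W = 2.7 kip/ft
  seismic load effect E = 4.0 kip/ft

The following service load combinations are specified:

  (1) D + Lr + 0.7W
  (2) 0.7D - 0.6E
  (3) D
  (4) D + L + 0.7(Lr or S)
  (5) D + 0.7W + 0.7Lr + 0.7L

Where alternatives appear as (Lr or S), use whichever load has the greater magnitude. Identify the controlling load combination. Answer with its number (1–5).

(Lr or S) → Lr = 2.7 kip/ft.
(1) 1.0(1.6) + 1.0(2.7) + 0.7(2.7) = 1.60 + 2.70 + 1.89 = 6.19
(2) 0.7(1.6) - 0.6(4.0) = 1.12 - 2.40 = -1.28
(3) 1.0(1.6) = 1.60
(4) 1.0(1.6) + 1.0(1.3) + 0.7(2.7) = 1.60 + 1.30 + 1.89 = 4.79
(5) 1.0(1.6) + 0.7(2.7) + 0.7(2.7) + 0.7(1.3) = 1.60 + 1.89 + 1.89 + 0.91 = 6.29
The largest value is 6.29 kip/ft from combination 5.

Combination 5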